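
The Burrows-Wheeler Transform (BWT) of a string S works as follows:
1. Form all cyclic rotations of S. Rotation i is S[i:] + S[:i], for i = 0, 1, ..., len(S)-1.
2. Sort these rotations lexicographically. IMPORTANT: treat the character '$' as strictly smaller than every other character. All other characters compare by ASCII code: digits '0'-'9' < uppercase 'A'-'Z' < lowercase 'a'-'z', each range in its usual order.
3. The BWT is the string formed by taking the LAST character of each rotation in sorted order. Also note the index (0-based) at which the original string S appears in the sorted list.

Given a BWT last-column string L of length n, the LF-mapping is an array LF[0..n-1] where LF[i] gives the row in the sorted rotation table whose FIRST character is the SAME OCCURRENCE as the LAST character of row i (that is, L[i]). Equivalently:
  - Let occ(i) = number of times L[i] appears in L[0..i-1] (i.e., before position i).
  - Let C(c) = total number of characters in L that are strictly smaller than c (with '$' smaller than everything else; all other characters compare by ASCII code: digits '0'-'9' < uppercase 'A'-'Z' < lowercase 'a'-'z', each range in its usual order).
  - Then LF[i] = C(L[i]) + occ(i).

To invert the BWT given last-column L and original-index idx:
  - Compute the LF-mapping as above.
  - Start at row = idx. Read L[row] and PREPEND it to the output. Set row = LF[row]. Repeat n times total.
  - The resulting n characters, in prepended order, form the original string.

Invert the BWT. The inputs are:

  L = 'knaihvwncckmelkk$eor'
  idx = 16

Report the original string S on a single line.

LF mapping: 8 14 1 7 6 18 19 15 2 3 9 13 4 12 10 11 0 5 16 17
Walk LF starting at row 16, prepending L[row]:
  step 1: row=16, L[16]='$', prepend. Next row=LF[16]=0
  step 2: row=0, L[0]='k', prepend. Next row=LF[0]=8
  step 3: row=8, L[8]='c', prepend. Next row=LF[8]=2
  step 4: row=2, L[2]='a', prepend. Next row=LF[2]=1
  step 5: row=1, L[1]='n', prepend. Next row=LF[1]=14
  step 6: row=14, L[14]='k', prepend. Next row=LF[14]=10
  step 7: row=10, L[10]='k', prepend. Next row=LF[10]=9
  step 8: row=9, L[9]='c', prepend. Next row=LF[9]=3
  step 9: row=3, L[3]='i', prepend. Next row=LF[3]=7
  step 10: row=7, L[7]='n', prepend. Next row=LF[7]=15
  step 11: row=15, L[15]='k', prepend. Next row=LF[15]=11
  step 12: row=11, L[11]='m', prepend. Next row=LF[11]=13
  step 13: row=13, L[13]='l', prepend. Next row=LF[13]=12
  step 14: row=12, L[12]='e', prepend. Next row=LF[12]=4
  step 15: row=4, L[4]='h', prepend. Next row=LF[4]=6
  step 16: row=6, L[6]='w', prepend. Next row=LF[6]=19
  step 17: row=19, L[19]='r', prepend. Next row=LF[19]=17
  step 18: row=17, L[17]='e', prepend. Next row=LF[17]=5
  step 19: row=5, L[5]='v', prepend. Next row=LF[5]=18
  step 20: row=18, L[18]='o', prepend. Next row=LF[18]=16
Reversed output: overwhelmknickknack$

Answer: overwhelmknickknack$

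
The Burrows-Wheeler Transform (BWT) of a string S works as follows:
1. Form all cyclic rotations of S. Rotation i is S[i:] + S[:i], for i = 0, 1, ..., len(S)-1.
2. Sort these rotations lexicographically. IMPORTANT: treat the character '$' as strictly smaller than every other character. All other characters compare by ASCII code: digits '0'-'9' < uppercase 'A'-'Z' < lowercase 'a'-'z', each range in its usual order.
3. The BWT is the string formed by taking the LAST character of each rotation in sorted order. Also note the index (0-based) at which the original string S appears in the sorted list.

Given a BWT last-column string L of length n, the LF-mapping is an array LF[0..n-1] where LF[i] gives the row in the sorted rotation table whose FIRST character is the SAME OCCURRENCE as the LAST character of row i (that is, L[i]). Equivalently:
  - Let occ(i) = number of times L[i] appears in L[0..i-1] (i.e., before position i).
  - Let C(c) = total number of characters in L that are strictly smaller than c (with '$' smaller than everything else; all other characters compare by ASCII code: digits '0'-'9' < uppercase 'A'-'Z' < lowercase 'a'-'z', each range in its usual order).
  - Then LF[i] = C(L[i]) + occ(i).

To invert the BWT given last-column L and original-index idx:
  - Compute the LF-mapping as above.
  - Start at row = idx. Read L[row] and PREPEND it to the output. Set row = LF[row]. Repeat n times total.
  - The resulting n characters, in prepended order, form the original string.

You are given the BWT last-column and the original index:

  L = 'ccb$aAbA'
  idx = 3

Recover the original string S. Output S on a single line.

Answer: abAcAbc$

Derivation:
LF mapping: 6 7 4 0 3 1 5 2
Walk LF starting at row 3, prepending L[row]:
  step 1: row=3, L[3]='$', prepend. Next row=LF[3]=0
  step 2: row=0, L[0]='c', prepend. Next row=LF[0]=6
  step 3: row=6, L[6]='b', prepend. Next row=LF[6]=5
  step 4: row=5, L[5]='A', prepend. Next row=LF[5]=1
  step 5: row=1, L[1]='c', prepend. Next row=LF[1]=7
  step 6: row=7, L[7]='A', prepend. Next row=LF[7]=2
  step 7: row=2, L[2]='b', prepend. Next row=LF[2]=4
  step 8: row=4, L[4]='a', prepend. Next row=LF[4]=3
Reversed output: abAcAbc$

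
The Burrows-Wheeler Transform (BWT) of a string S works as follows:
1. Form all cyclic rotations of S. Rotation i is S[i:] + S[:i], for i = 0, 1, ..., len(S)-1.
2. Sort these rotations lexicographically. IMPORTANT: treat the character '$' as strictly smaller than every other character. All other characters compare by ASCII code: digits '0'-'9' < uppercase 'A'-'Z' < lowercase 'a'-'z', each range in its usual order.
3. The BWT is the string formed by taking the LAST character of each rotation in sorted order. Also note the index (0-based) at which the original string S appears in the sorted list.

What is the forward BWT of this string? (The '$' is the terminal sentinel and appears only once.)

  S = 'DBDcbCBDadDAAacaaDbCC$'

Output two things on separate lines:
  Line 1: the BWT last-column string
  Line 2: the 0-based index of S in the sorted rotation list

Answer: CDACDCbbd$BaBacADcDaDa
9

Derivation:
All 22 rotations (rotation i = S[i:]+S[:i]):
  rot[0] = DBDcbCBDadDAAacaaDbCC$
  rot[1] = BDcbCBDadDAAacaaDbCC$D
  rot[2] = DcbCBDadDAAacaaDbCC$DB
  rot[3] = cbCBDadDAAacaaDbCC$DBD
  rot[4] = bCBDadDAAacaaDbCC$DBDc
  rot[5] = CBDadDAAacaaDbCC$DBDcb
  rot[6] = BDadDAAacaaDbCC$DBDcbC
  rot[7] = DadDAAacaaDbCC$DBDcbCB
  rot[8] = adDAAacaaDbCC$DBDcbCBD
  rot[9] = dDAAacaaDbCC$DBDcbCBDa
  rot[10] = DAAacaaDbCC$DBDcbCBDad
  rot[11] = AAacaaDbCC$DBDcbCBDadD
  rot[12] = AacaaDbCC$DBDcbCBDadDA
  rot[13] = acaaDbCC$DBDcbCBDadDAA
  rot[14] = caaDbCC$DBDcbCBDadDAAa
  rot[15] = aaDbCC$DBDcbCBDadDAAac
  rot[16] = aDbCC$DBDcbCBDadDAAaca
  rot[17] = DbCC$DBDcbCBDadDAAacaa
  rot[18] = bCC$DBDcbCBDadDAAacaaD
  rot[19] = CC$DBDcbCBDadDAAacaaDb
  rot[20] = C$DBDcbCBDadDAAacaaDbC
  rot[21] = $DBDcbCBDadDAAacaaDbCC
Sorted (with $ < everything):
  sorted[0] = $DBDcbCBDadDAAacaaDbCC  (last char: 'C')
  sorted[1] = AAacaaDbCC$DBDcbCBDadD  (last char: 'D')
  sorted[2] = AacaaDbCC$DBDcbCBDadDA  (last char: 'A')
  sorted[3] = BDadDAAacaaDbCC$DBDcbC  (last char: 'C')
  sorted[4] = BDcbCBDadDAAacaaDbCC$D  (last char: 'D')
  sorted[5] = C$DBDcbCBDadDAAacaaDbC  (last char: 'C')
  sorted[6] = CBDadDAAacaaDbCC$DBDcb  (last char: 'b')
  sorted[7] = CC$DBDcbCBDadDAAacaaDb  (last char: 'b')
  sorted[8] = DAAacaaDbCC$DBDcbCBDad  (last char: 'd')
  sorted[9] = DBDcbCBDadDAAacaaDbCC$  (last char: '$')
  sorted[10] = DadDAAacaaDbCC$DBDcbCB  (last char: 'B')
  sorted[11] = DbCC$DBDcbCBDadDAAacaa  (last char: 'a')
  sorted[12] = DcbCBDadDAAacaaDbCC$DB  (last char: 'B')
  sorted[13] = aDbCC$DBDcbCBDadDAAaca  (last char: 'a')
  sorted[14] = aaDbCC$DBDcbCBDadDAAac  (last char: 'c')
  sorted[15] = acaaDbCC$DBDcbCBDadDAA  (last char: 'A')
  sorted[16] = adDAAacaaDbCC$DBDcbCBD  (last char: 'D')
  sorted[17] = bCBDadDAAacaaDbCC$DBDc  (last char: 'c')
  sorted[18] = bCC$DBDcbCBDadDAAacaaD  (last char: 'D')
  sorted[19] = caaDbCC$DBDcbCBDadDAAa  (last char: 'a')
  sorted[20] = cbCBDadDAAacaaDbCC$DBD  (last char: 'D')
  sorted[21] = dDAAacaaDbCC$DBDcbCBDa  (last char: 'a')
Last column: CDACDCbbd$BaBacADcDaDa
Original string S is at sorted index 9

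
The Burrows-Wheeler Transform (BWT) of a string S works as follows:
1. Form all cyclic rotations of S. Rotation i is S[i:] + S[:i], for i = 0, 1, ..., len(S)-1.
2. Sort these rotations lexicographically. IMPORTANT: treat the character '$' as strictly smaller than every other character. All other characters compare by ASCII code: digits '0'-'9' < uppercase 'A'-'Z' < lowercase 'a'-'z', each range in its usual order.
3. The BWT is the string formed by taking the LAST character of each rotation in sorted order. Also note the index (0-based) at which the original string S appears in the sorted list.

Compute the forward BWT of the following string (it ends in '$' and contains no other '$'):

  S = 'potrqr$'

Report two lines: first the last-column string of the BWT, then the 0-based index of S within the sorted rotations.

Answer: rp$rqto
2

Derivation:
All 7 rotations (rotation i = S[i:]+S[:i]):
  rot[0] = potrqr$
  rot[1] = otrqr$p
  rot[2] = trqr$po
  rot[3] = rqr$pot
  rot[4] = qr$potr
  rot[5] = r$potrq
  rot[6] = $potrqr
Sorted (with $ < everything):
  sorted[0] = $potrqr  (last char: 'r')
  sorted[1] = otrqr$p  (last char: 'p')
  sorted[2] = potrqr$  (last char: '$')
  sorted[3] = qr$potr  (last char: 'r')
  sorted[4] = r$potrq  (last char: 'q')
  sorted[5] = rqr$pot  (last char: 't')
  sorted[6] = trqr$po  (last char: 'o')
Last column: rp$rqto
Original string S is at sorted index 2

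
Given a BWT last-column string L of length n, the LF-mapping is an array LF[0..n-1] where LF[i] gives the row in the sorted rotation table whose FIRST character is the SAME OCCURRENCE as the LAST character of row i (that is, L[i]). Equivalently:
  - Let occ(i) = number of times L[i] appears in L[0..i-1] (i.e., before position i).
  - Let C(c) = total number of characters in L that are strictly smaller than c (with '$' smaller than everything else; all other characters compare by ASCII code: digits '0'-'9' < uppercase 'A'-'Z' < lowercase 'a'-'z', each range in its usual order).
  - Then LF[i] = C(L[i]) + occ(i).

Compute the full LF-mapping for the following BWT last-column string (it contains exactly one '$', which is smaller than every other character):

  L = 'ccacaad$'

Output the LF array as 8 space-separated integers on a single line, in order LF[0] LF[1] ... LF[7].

Answer: 4 5 1 6 2 3 7 0

Derivation:
Char counts: '$':1, 'a':3, 'c':3, 'd':1
C (first-col start): C('$')=0, C('a')=1, C('c')=4, C('d')=7
L[0]='c': occ=0, LF[0]=C('c')+0=4+0=4
L[1]='c': occ=1, LF[1]=C('c')+1=4+1=5
L[2]='a': occ=0, LF[2]=C('a')+0=1+0=1
L[3]='c': occ=2, LF[3]=C('c')+2=4+2=6
L[4]='a': occ=1, LF[4]=C('a')+1=1+1=2
L[5]='a': occ=2, LF[5]=C('a')+2=1+2=3
L[6]='d': occ=0, LF[6]=C('d')+0=7+0=7
L[7]='$': occ=0, LF[7]=C('$')+0=0+0=0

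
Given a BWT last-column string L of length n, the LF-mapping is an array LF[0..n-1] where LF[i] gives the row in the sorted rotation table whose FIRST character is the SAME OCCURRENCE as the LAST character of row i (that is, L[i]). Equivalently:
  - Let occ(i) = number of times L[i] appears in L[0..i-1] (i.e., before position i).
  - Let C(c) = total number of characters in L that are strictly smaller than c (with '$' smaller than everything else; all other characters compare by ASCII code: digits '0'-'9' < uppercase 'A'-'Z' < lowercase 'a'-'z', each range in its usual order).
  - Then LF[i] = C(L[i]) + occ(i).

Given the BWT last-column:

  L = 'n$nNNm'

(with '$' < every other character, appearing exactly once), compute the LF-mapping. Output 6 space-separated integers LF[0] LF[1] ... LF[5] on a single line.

Answer: 4 0 5 1 2 3

Derivation:
Char counts: '$':1, 'N':2, 'm':1, 'n':2
C (first-col start): C('$')=0, C('N')=1, C('m')=3, C('n')=4
L[0]='n': occ=0, LF[0]=C('n')+0=4+0=4
L[1]='$': occ=0, LF[1]=C('$')+0=0+0=0
L[2]='n': occ=1, LF[2]=C('n')+1=4+1=5
L[3]='N': occ=0, LF[3]=C('N')+0=1+0=1
L[4]='N': occ=1, LF[4]=C('N')+1=1+1=2
L[5]='m': occ=0, LF[5]=C('m')+0=3+0=3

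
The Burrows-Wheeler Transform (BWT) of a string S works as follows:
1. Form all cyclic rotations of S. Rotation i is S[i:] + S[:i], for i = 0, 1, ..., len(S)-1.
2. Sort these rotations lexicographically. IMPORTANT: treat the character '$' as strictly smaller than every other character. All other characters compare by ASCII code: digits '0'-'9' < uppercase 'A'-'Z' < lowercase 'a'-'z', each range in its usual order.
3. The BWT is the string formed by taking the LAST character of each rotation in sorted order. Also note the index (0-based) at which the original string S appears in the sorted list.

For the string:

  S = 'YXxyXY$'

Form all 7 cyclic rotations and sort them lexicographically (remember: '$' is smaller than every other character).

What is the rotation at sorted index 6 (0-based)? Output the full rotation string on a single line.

Answer: yXY$YXx

Derivation:
All 7 rotations (rotation i = S[i:]+S[:i]):
  rot[0] = YXxyXY$
  rot[1] = XxyXY$Y
  rot[2] = xyXY$YX
  rot[3] = yXY$YXx
  rot[4] = XY$YXxy
  rot[5] = Y$YXxyX
  rot[6] = $YXxyXY
Sorted (with $ < everything):
  sorted[0] = $YXxyXY
  sorted[1] = XY$YXxy
  sorted[2] = XxyXY$Y
  sorted[3] = Y$YXxyX
  sorted[4] = YXxyXY$
  sorted[5] = xyXY$YX
  sorted[6] = yXY$YXx
sorted[6] = yXY$YXx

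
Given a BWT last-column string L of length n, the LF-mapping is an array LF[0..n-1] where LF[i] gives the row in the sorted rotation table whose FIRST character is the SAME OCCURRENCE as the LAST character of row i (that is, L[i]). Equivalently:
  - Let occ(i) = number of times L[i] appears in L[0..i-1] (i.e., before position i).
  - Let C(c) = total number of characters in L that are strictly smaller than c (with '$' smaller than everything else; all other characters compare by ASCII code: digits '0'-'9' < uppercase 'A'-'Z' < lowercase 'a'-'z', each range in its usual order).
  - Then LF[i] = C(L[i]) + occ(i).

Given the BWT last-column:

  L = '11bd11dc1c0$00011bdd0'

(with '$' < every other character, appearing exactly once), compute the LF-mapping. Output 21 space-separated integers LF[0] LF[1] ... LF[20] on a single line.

Char counts: '$':1, '0':5, '1':7, 'b':2, 'c':2, 'd':4
C (first-col start): C('$')=0, C('0')=1, C('1')=6, C('b')=13, C('c')=15, C('d')=17
L[0]='1': occ=0, LF[0]=C('1')+0=6+0=6
L[1]='1': occ=1, LF[1]=C('1')+1=6+1=7
L[2]='b': occ=0, LF[2]=C('b')+0=13+0=13
L[3]='d': occ=0, LF[3]=C('d')+0=17+0=17
L[4]='1': occ=2, LF[4]=C('1')+2=6+2=8
L[5]='1': occ=3, LF[5]=C('1')+3=6+3=9
L[6]='d': occ=1, LF[6]=C('d')+1=17+1=18
L[7]='c': occ=0, LF[7]=C('c')+0=15+0=15
L[8]='1': occ=4, LF[8]=C('1')+4=6+4=10
L[9]='c': occ=1, LF[9]=C('c')+1=15+1=16
L[10]='0': occ=0, LF[10]=C('0')+0=1+0=1
L[11]='$': occ=0, LF[11]=C('$')+0=0+0=0
L[12]='0': occ=1, LF[12]=C('0')+1=1+1=2
L[13]='0': occ=2, LF[13]=C('0')+2=1+2=3
L[14]='0': occ=3, LF[14]=C('0')+3=1+3=4
L[15]='1': occ=5, LF[15]=C('1')+5=6+5=11
L[16]='1': occ=6, LF[16]=C('1')+6=6+6=12
L[17]='b': occ=1, LF[17]=C('b')+1=13+1=14
L[18]='d': occ=2, LF[18]=C('d')+2=17+2=19
L[19]='d': occ=3, LF[19]=C('d')+3=17+3=20
L[20]='0': occ=4, LF[20]=C('0')+4=1+4=5

Answer: 6 7 13 17 8 9 18 15 10 16 1 0 2 3 4 11 12 14 19 20 5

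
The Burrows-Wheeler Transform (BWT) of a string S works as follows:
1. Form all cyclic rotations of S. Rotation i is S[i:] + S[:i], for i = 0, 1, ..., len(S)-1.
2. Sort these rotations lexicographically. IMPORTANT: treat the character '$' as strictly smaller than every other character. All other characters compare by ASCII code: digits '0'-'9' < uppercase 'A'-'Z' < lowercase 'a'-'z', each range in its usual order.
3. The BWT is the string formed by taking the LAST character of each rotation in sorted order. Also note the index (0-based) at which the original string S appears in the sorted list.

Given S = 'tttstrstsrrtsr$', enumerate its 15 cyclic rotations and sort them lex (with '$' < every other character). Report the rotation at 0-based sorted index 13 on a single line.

All 15 rotations (rotation i = S[i:]+S[:i]):
  rot[0] = tttstrstsrrtsr$
  rot[1] = ttstrstsrrtsr$t
  rot[2] = tstrstsrrtsr$tt
  rot[3] = strstsrrtsr$ttt
  rot[4] = trstsrrtsr$ttts
  rot[5] = rstsrrtsr$tttst
  rot[6] = stsrrtsr$tttstr
  rot[7] = tsrrtsr$tttstrs
  rot[8] = srrtsr$tttstrst
  rot[9] = rrtsr$tttstrsts
  rot[10] = rtsr$tttstrstsr
  rot[11] = tsr$tttstrstsrr
  rot[12] = sr$tttstrstsrrt
  rot[13] = r$tttstrstsrrts
  rot[14] = $tttstrstsrrtsr
Sorted (with $ < everything):
  sorted[0] = $tttstrstsrrtsr
  sorted[1] = r$tttstrstsrrts
  sorted[2] = rrtsr$tttstrsts
  sorted[3] = rstsrrtsr$tttst
  sorted[4] = rtsr$tttstrstsr
  sorted[5] = sr$tttstrstsrrt
  sorted[6] = srrtsr$tttstrst
  sorted[7] = strstsrrtsr$ttt
  sorted[8] = stsrrtsr$tttstr
  sorted[9] = trstsrrtsr$ttts
  sorted[10] = tsr$tttstrstsrr
  sorted[11] = tsrrtsr$tttstrs
  sorted[12] = tstrstsrrtsr$tt
  sorted[13] = ttstrstsrrtsr$t
  sorted[14] = tttstrstsrrtsr$
sorted[13] = ttstrstsrrtsr$t

Answer: ttstrstsrrtsr$t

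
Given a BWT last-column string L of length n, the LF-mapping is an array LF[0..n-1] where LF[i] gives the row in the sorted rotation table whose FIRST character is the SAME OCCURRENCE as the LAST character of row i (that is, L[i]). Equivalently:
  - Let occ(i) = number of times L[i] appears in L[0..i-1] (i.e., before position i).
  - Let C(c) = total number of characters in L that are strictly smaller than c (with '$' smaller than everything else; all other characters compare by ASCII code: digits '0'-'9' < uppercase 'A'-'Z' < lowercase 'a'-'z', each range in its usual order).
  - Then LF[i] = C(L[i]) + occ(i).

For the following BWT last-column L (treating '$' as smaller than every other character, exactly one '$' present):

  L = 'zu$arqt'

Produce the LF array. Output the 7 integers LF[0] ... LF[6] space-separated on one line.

Char counts: '$':1, 'a':1, 'q':1, 'r':1, 't':1, 'u':1, 'z':1
C (first-col start): C('$')=0, C('a')=1, C('q')=2, C('r')=3, C('t')=4, C('u')=5, C('z')=6
L[0]='z': occ=0, LF[0]=C('z')+0=6+0=6
L[1]='u': occ=0, LF[1]=C('u')+0=5+0=5
L[2]='$': occ=0, LF[2]=C('$')+0=0+0=0
L[3]='a': occ=0, LF[3]=C('a')+0=1+0=1
L[4]='r': occ=0, LF[4]=C('r')+0=3+0=3
L[5]='q': occ=0, LF[5]=C('q')+0=2+0=2
L[6]='t': occ=0, LF[6]=C('t')+0=4+0=4

Answer: 6 5 0 1 3 2 4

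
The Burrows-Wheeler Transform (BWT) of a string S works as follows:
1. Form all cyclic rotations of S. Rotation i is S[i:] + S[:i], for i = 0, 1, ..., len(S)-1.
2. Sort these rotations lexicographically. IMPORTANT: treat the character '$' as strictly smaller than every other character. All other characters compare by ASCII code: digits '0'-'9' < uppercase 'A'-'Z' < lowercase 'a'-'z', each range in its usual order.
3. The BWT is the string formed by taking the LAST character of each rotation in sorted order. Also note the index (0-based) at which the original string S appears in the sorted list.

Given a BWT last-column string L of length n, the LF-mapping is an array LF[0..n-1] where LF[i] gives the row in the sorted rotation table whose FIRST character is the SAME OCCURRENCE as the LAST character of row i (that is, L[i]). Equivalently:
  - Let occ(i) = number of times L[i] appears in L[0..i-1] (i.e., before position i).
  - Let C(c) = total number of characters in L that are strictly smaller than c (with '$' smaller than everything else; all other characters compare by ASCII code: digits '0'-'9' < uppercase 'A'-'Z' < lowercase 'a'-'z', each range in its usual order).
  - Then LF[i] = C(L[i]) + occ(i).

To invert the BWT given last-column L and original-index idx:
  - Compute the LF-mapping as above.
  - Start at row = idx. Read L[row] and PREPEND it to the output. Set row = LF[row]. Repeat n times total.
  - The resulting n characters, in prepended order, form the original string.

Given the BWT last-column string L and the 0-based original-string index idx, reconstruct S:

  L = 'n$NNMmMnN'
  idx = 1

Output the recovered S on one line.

Answer: MNNMmNnn$

Derivation:
LF mapping: 7 0 3 4 1 6 2 8 5
Walk LF starting at row 1, prepending L[row]:
  step 1: row=1, L[1]='$', prepend. Next row=LF[1]=0
  step 2: row=0, L[0]='n', prepend. Next row=LF[0]=7
  step 3: row=7, L[7]='n', prepend. Next row=LF[7]=8
  step 4: row=8, L[8]='N', prepend. Next row=LF[8]=5
  step 5: row=5, L[5]='m', prepend. Next row=LF[5]=6
  step 6: row=6, L[6]='M', prepend. Next row=LF[6]=2
  step 7: row=2, L[2]='N', prepend. Next row=LF[2]=3
  step 8: row=3, L[3]='N', prepend. Next row=LF[3]=4
  step 9: row=4, L[4]='M', prepend. Next row=LF[4]=1
Reversed output: MNNMmNnn$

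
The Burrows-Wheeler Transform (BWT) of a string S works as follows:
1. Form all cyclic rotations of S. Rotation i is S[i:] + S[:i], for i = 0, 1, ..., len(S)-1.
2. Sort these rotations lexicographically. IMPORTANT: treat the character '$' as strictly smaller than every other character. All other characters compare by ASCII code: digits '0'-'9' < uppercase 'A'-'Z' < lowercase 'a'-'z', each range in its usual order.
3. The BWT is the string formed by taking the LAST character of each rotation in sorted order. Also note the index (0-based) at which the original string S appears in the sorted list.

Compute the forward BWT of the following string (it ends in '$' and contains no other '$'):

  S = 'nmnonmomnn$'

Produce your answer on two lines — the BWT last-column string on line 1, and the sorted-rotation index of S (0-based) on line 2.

Answer: nonnn$ommmn
5

Derivation:
All 11 rotations (rotation i = S[i:]+S[:i]):
  rot[0] = nmnonmomnn$
  rot[1] = mnonmomnn$n
  rot[2] = nonmomnn$nm
  rot[3] = onmomnn$nmn
  rot[4] = nmomnn$nmno
  rot[5] = momnn$nmnon
  rot[6] = omnn$nmnonm
  rot[7] = mnn$nmnonmo
  rot[8] = nn$nmnonmom
  rot[9] = n$nmnonmomn
  rot[10] = $nmnonmomnn
Sorted (with $ < everything):
  sorted[0] = $nmnonmomnn  (last char: 'n')
  sorted[1] = mnn$nmnonmo  (last char: 'o')
  sorted[2] = mnonmomnn$n  (last char: 'n')
  sorted[3] = momnn$nmnon  (last char: 'n')
  sorted[4] = n$nmnonmomn  (last char: 'n')
  sorted[5] = nmnonmomnn$  (last char: '$')
  sorted[6] = nmomnn$nmno  (last char: 'o')
  sorted[7] = nn$nmnonmom  (last char: 'm')
  sorted[8] = nonmomnn$nm  (last char: 'm')
  sorted[9] = omnn$nmnonm  (last char: 'm')
  sorted[10] = onmomnn$nmn  (last char: 'n')
Last column: nonnn$ommmn
Original string S is at sorted index 5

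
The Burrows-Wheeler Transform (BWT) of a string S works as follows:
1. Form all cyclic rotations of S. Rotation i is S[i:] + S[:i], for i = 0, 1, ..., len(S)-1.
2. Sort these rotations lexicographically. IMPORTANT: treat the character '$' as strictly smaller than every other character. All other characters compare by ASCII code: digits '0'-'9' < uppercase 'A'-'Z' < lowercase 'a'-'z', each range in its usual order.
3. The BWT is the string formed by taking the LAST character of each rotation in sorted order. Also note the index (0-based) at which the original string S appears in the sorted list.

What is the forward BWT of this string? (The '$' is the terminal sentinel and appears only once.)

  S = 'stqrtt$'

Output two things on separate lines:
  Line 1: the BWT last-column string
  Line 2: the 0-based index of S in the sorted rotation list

Answer: ttq$tsr
3

Derivation:
All 7 rotations (rotation i = S[i:]+S[:i]):
  rot[0] = stqrtt$
  rot[1] = tqrtt$s
  rot[2] = qrtt$st
  rot[3] = rtt$stq
  rot[4] = tt$stqr
  rot[5] = t$stqrt
  rot[6] = $stqrtt
Sorted (with $ < everything):
  sorted[0] = $stqrtt  (last char: 't')
  sorted[1] = qrtt$st  (last char: 't')
  sorted[2] = rtt$stq  (last char: 'q')
  sorted[3] = stqrtt$  (last char: '$')
  sorted[4] = t$stqrt  (last char: 't')
  sorted[5] = tqrtt$s  (last char: 's')
  sorted[6] = tt$stqr  (last char: 'r')
Last column: ttq$tsr
Original string S is at sorted index 3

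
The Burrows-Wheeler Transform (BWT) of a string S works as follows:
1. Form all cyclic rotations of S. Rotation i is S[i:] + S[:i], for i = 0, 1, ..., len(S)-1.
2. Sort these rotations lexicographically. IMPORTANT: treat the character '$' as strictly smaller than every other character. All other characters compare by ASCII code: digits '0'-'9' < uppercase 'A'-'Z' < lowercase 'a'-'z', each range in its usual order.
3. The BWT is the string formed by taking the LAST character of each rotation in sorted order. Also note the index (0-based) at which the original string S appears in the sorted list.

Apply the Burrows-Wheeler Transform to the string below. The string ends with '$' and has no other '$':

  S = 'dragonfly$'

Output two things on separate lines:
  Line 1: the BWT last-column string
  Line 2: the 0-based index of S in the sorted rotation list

All 10 rotations (rotation i = S[i:]+S[:i]):
  rot[0] = dragonfly$
  rot[1] = ragonfly$d
  rot[2] = agonfly$dr
  rot[3] = gonfly$dra
  rot[4] = onfly$drag
  rot[5] = nfly$drago
  rot[6] = fly$dragon
  rot[7] = ly$dragonf
  rot[8] = y$dragonfl
  rot[9] = $dragonfly
Sorted (with $ < everything):
  sorted[0] = $dragonfly  (last char: 'y')
  sorted[1] = agonfly$dr  (last char: 'r')
  sorted[2] = dragonfly$  (last char: '$')
  sorted[3] = fly$dragon  (last char: 'n')
  sorted[4] = gonfly$dra  (last char: 'a')
  sorted[5] = ly$dragonf  (last char: 'f')
  sorted[6] = nfly$drago  (last char: 'o')
  sorted[7] = onfly$drag  (last char: 'g')
  sorted[8] = ragonfly$d  (last char: 'd')
  sorted[9] = y$dragonfl  (last char: 'l')
Last column: yr$nafogdl
Original string S is at sorted index 2

Answer: yr$nafogdl
2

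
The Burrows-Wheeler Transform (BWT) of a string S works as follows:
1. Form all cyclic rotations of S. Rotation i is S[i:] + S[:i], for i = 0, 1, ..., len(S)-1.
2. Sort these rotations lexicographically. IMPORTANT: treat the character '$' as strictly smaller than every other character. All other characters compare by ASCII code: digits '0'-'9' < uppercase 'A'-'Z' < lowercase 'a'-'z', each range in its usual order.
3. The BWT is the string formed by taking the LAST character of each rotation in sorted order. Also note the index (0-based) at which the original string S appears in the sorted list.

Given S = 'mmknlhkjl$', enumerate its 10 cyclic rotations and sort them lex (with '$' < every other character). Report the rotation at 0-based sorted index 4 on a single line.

Answer: knlhkjl$mm

Derivation:
All 10 rotations (rotation i = S[i:]+S[:i]):
  rot[0] = mmknlhkjl$
  rot[1] = mknlhkjl$m
  rot[2] = knlhkjl$mm
  rot[3] = nlhkjl$mmk
  rot[4] = lhkjl$mmkn
  rot[5] = hkjl$mmknl
  rot[6] = kjl$mmknlh
  rot[7] = jl$mmknlhk
  rot[8] = l$mmknlhkj
  rot[9] = $mmknlhkjl
Sorted (with $ < everything):
  sorted[0] = $mmknlhkjl
  sorted[1] = hkjl$mmknl
  sorted[2] = jl$mmknlhk
  sorted[3] = kjl$mmknlh
  sorted[4] = knlhkjl$mm
  sorted[5] = l$mmknlhkj
  sorted[6] = lhkjl$mmkn
  sorted[7] = mknlhkjl$m
  sorted[8] = mmknlhkjl$
  sorted[9] = nlhkjl$mmk
sorted[4] = knlhkjl$mm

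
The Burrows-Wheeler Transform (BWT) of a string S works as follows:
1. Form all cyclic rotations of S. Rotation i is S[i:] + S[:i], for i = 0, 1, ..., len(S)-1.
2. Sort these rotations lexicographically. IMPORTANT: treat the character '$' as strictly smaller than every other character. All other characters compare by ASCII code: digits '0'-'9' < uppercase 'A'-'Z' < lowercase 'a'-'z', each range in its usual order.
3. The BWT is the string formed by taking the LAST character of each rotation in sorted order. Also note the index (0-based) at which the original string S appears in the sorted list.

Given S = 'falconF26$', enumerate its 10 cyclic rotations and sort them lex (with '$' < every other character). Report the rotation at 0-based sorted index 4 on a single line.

Answer: alconF26$f

Derivation:
All 10 rotations (rotation i = S[i:]+S[:i]):
  rot[0] = falconF26$
  rot[1] = alconF26$f
  rot[2] = lconF26$fa
  rot[3] = conF26$fal
  rot[4] = onF26$falc
  rot[5] = nF26$falco
  rot[6] = F26$falcon
  rot[7] = 26$falconF
  rot[8] = 6$falconF2
  rot[9] = $falconF26
Sorted (with $ < everything):
  sorted[0] = $falconF26
  sorted[1] = 26$falconF
  sorted[2] = 6$falconF2
  sorted[3] = F26$falcon
  sorted[4] = alconF26$f
  sorted[5] = conF26$fal
  sorted[6] = falconF26$
  sorted[7] = lconF26$fa
  sorted[8] = nF26$falco
  sorted[9] = onF26$falc
sorted[4] = alconF26$f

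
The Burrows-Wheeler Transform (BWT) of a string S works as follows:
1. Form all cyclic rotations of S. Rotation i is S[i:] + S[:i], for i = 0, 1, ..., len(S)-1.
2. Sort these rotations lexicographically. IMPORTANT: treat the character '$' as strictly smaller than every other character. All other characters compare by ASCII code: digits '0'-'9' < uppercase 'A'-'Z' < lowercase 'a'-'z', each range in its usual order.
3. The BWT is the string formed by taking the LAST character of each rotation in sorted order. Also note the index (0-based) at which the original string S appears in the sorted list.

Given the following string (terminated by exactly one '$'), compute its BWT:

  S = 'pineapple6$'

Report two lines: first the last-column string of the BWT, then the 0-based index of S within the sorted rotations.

Answer: 6eelnppi$pa
8

Derivation:
All 11 rotations (rotation i = S[i:]+S[:i]):
  rot[0] = pineapple6$
  rot[1] = ineapple6$p
  rot[2] = neapple6$pi
  rot[3] = eapple6$pin
  rot[4] = apple6$pine
  rot[5] = pple6$pinea
  rot[6] = ple6$pineap
  rot[7] = le6$pineapp
  rot[8] = e6$pineappl
  rot[9] = 6$pineapple
  rot[10] = $pineapple6
Sorted (with $ < everything):
  sorted[0] = $pineapple6  (last char: '6')
  sorted[1] = 6$pineapple  (last char: 'e')
  sorted[2] = apple6$pine  (last char: 'e')
  sorted[3] = e6$pineappl  (last char: 'l')
  sorted[4] = eapple6$pin  (last char: 'n')
  sorted[5] = ineapple6$p  (last char: 'p')
  sorted[6] = le6$pineapp  (last char: 'p')
  sorted[7] = neapple6$pi  (last char: 'i')
  sorted[8] = pineapple6$  (last char: '$')
  sorted[9] = ple6$pineap  (last char: 'p')
  sorted[10] = pple6$pinea  (last char: 'a')
Last column: 6eelnppi$pa
Original string S is at sorted index 8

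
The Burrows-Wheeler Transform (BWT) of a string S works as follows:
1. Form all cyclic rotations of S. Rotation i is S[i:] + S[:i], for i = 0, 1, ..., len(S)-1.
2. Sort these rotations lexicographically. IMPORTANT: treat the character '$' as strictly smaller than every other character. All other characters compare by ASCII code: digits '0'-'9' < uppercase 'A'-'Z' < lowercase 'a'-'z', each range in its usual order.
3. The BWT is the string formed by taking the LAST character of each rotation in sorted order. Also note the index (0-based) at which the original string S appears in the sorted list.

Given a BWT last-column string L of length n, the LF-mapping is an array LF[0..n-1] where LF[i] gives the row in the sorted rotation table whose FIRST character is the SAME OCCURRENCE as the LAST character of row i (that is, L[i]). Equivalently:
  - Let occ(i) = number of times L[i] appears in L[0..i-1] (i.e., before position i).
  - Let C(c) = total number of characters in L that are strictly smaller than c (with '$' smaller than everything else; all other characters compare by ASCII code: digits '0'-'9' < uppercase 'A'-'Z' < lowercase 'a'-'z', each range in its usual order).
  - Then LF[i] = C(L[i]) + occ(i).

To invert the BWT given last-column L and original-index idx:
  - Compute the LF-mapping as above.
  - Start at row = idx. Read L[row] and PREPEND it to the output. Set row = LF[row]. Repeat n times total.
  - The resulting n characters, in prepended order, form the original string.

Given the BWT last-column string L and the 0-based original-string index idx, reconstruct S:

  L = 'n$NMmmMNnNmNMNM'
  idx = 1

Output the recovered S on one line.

Answer: MMmmMnNmNMNNNn$

Derivation:
LF mapping: 13 0 5 1 10 11 2 6 14 7 12 8 3 9 4
Walk LF starting at row 1, prepending L[row]:
  step 1: row=1, L[1]='$', prepend. Next row=LF[1]=0
  step 2: row=0, L[0]='n', prepend. Next row=LF[0]=13
  step 3: row=13, L[13]='N', prepend. Next row=LF[13]=9
  step 4: row=9, L[9]='N', prepend. Next row=LF[9]=7
  step 5: row=7, L[7]='N', prepend. Next row=LF[7]=6
  step 6: row=6, L[6]='M', prepend. Next row=LF[6]=2
  step 7: row=2, L[2]='N', prepend. Next row=LF[2]=5
  step 8: row=5, L[5]='m', prepend. Next row=LF[5]=11
  step 9: row=11, L[11]='N', prepend. Next row=LF[11]=8
  step 10: row=8, L[8]='n', prepend. Next row=LF[8]=14
  step 11: row=14, L[14]='M', prepend. Next row=LF[14]=4
  step 12: row=4, L[4]='m', prepend. Next row=LF[4]=10
  step 13: row=10, L[10]='m', prepend. Next row=LF[10]=12
  step 14: row=12, L[12]='M', prepend. Next row=LF[12]=3
  step 15: row=3, L[3]='M', prepend. Next row=LF[3]=1
Reversed output: MMmmMnNmNMNNNn$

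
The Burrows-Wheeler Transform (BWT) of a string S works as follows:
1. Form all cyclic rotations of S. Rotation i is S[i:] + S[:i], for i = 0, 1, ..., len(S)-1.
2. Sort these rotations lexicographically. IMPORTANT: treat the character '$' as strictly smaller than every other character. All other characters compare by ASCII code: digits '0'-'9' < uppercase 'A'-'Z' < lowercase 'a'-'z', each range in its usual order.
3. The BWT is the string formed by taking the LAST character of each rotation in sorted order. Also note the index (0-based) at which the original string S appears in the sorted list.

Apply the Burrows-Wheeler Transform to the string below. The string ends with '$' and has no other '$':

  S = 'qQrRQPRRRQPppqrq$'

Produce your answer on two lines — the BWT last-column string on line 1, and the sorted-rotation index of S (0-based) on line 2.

Answer: qQQRRqrRRPPpr$pQq
13

Derivation:
All 17 rotations (rotation i = S[i:]+S[:i]):
  rot[0] = qQrRQPRRRQPppqrq$
  rot[1] = QrRQPRRRQPppqrq$q
  rot[2] = rRQPRRRQPppqrq$qQ
  rot[3] = RQPRRRQPppqrq$qQr
  rot[4] = QPRRRQPppqrq$qQrR
  rot[5] = PRRRQPppqrq$qQrRQ
  rot[6] = RRRQPppqrq$qQrRQP
  rot[7] = RRQPppqrq$qQrRQPR
  rot[8] = RQPppqrq$qQrRQPRR
  rot[9] = QPppqrq$qQrRQPRRR
  rot[10] = Pppqrq$qQrRQPRRRQ
  rot[11] = ppqrq$qQrRQPRRRQP
  rot[12] = pqrq$qQrRQPRRRQPp
  rot[13] = qrq$qQrRQPRRRQPpp
  rot[14] = rq$qQrRQPRRRQPppq
  rot[15] = q$qQrRQPRRRQPppqr
  rot[16] = $qQrRQPRRRQPppqrq
Sorted (with $ < everything):
  sorted[0] = $qQrRQPRRRQPppqrq  (last char: 'q')
  sorted[1] = PRRRQPppqrq$qQrRQ  (last char: 'Q')
  sorted[2] = Pppqrq$qQrRQPRRRQ  (last char: 'Q')
  sorted[3] = QPRRRQPppqrq$qQrR  (last char: 'R')
  sorted[4] = QPppqrq$qQrRQPRRR  (last char: 'R')
  sorted[5] = QrRQPRRRQPppqrq$q  (last char: 'q')
  sorted[6] = RQPRRRQPppqrq$qQr  (last char: 'r')
  sorted[7] = RQPppqrq$qQrRQPRR  (last char: 'R')
  sorted[8] = RRQPppqrq$qQrRQPR  (last char: 'R')
  sorted[9] = RRRQPppqrq$qQrRQP  (last char: 'P')
  sorted[10] = ppqrq$qQrRQPRRRQP  (last char: 'P')
  sorted[11] = pqrq$qQrRQPRRRQPp  (last char: 'p')
  sorted[12] = q$qQrRQPRRRQPppqr  (last char: 'r')
  sorted[13] = qQrRQPRRRQPppqrq$  (last char: '$')
  sorted[14] = qrq$qQrRQPRRRQPpp  (last char: 'p')
  sorted[15] = rRQPRRRQPppqrq$qQ  (last char: 'Q')
  sorted[16] = rq$qQrRQPRRRQPppq  (last char: 'q')
Last column: qQQRRqrRRPPpr$pQq
Original string S is at sorted index 13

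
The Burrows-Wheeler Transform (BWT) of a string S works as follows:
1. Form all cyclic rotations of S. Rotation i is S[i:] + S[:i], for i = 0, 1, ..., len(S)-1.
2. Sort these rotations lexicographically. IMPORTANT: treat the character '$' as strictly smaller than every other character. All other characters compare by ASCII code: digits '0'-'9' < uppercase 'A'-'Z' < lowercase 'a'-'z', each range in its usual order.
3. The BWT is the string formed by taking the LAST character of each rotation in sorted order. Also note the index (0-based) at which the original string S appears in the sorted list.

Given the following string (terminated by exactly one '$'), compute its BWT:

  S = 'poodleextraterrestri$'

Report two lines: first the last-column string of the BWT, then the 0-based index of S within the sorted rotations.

Answer: iroltrerdop$trteeaxse
11

Derivation:
All 21 rotations (rotation i = S[i:]+S[:i]):
  rot[0] = poodleextraterrestri$
  rot[1] = oodleextraterrestri$p
  rot[2] = odleextraterrestri$po
  rot[3] = dleextraterrestri$poo
  rot[4] = leextraterrestri$pood
  rot[5] = eextraterrestri$poodl
  rot[6] = extraterrestri$poodle
  rot[7] = xtraterrestri$poodlee
  rot[8] = traterrestri$poodleex
  rot[9] = raterrestri$poodleext
  rot[10] = aterrestri$poodleextr
  rot[11] = terrestri$poodleextra
  rot[12] = errestri$poodleextrat
  rot[13] = rrestri$poodleextrate
  rot[14] = restri$poodleextrater
  rot[15] = estri$poodleextraterr
  rot[16] = stri$poodleextraterre
  rot[17] = tri$poodleextraterres
  rot[18] = ri$poodleextraterrest
  rot[19] = i$poodleextraterrestr
  rot[20] = $poodleextraterrestri
Sorted (with $ < everything):
  sorted[0] = $poodleextraterrestri  (last char: 'i')
  sorted[1] = aterrestri$poodleextr  (last char: 'r')
  sorted[2] = dleextraterrestri$poo  (last char: 'o')
  sorted[3] = eextraterrestri$poodl  (last char: 'l')
  sorted[4] = errestri$poodleextrat  (last char: 't')
  sorted[5] = estri$poodleextraterr  (last char: 'r')
  sorted[6] = extraterrestri$poodle  (last char: 'e')
  sorted[7] = i$poodleextraterrestr  (last char: 'r')
  sorted[8] = leextraterrestri$pood  (last char: 'd')
  sorted[9] = odleextraterrestri$po  (last char: 'o')
  sorted[10] = oodleextraterrestri$p  (last char: 'p')
  sorted[11] = poodleextraterrestri$  (last char: '$')
  sorted[12] = raterrestri$poodleext  (last char: 't')
  sorted[13] = restri$poodleextrater  (last char: 'r')
  sorted[14] = ri$poodleextraterrest  (last char: 't')
  sorted[15] = rrestri$poodleextrate  (last char: 'e')
  sorted[16] = stri$poodleextraterre  (last char: 'e')
  sorted[17] = terrestri$poodleextra  (last char: 'a')
  sorted[18] = traterrestri$poodleex  (last char: 'x')
  sorted[19] = tri$poodleextraterres  (last char: 's')
  sorted[20] = xtraterrestri$poodlee  (last char: 'e')
Last column: iroltrerdop$trteeaxse
Original string S is at sorted index 11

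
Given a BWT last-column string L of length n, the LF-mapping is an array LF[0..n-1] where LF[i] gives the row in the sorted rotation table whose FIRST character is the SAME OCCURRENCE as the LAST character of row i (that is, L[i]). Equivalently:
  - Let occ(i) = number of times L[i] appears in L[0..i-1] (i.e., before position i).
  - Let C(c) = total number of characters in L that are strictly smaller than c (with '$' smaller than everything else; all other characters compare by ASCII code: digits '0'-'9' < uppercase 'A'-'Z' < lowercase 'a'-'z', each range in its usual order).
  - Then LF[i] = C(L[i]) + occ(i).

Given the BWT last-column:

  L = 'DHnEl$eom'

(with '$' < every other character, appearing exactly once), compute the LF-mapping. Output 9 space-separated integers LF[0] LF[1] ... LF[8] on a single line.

Answer: 1 3 7 2 5 0 4 8 6

Derivation:
Char counts: '$':1, 'D':1, 'E':1, 'H':1, 'e':1, 'l':1, 'm':1, 'n':1, 'o':1
C (first-col start): C('$')=0, C('D')=1, C('E')=2, C('H')=3, C('e')=4, C('l')=5, C('m')=6, C('n')=7, C('o')=8
L[0]='D': occ=0, LF[0]=C('D')+0=1+0=1
L[1]='H': occ=0, LF[1]=C('H')+0=3+0=3
L[2]='n': occ=0, LF[2]=C('n')+0=7+0=7
L[3]='E': occ=0, LF[3]=C('E')+0=2+0=2
L[4]='l': occ=0, LF[4]=C('l')+0=5+0=5
L[5]='$': occ=0, LF[5]=C('$')+0=0+0=0
L[6]='e': occ=0, LF[6]=C('e')+0=4+0=4
L[7]='o': occ=0, LF[7]=C('o')+0=8+0=8
L[8]='m': occ=0, LF[8]=C('m')+0=6+0=6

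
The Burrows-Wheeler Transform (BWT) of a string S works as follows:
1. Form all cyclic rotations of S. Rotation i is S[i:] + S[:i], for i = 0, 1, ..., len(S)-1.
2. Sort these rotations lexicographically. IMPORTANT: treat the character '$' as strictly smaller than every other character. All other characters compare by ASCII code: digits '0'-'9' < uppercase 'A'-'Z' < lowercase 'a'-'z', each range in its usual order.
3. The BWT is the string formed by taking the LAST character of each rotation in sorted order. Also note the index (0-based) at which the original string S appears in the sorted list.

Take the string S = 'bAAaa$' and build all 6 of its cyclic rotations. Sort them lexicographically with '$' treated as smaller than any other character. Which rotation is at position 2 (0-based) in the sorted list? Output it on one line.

Answer: Aaa$bA

Derivation:
All 6 rotations (rotation i = S[i:]+S[:i]):
  rot[0] = bAAaa$
  rot[1] = AAaa$b
  rot[2] = Aaa$bA
  rot[3] = aa$bAA
  rot[4] = a$bAAa
  rot[5] = $bAAaa
Sorted (with $ < everything):
  sorted[0] = $bAAaa
  sorted[1] = AAaa$b
  sorted[2] = Aaa$bA
  sorted[3] = a$bAAa
  sorted[4] = aa$bAA
  sorted[5] = bAAaa$
sorted[2] = Aaa$bA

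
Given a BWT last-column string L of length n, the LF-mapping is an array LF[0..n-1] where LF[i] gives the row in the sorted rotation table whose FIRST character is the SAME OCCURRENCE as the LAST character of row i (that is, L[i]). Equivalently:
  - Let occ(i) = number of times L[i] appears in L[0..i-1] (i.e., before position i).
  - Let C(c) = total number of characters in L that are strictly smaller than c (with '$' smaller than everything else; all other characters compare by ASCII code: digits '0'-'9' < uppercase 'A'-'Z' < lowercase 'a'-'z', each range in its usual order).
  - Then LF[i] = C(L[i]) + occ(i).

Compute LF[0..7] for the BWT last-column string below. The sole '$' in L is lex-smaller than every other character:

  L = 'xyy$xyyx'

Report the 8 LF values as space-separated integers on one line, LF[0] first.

Char counts: '$':1, 'x':3, 'y':4
C (first-col start): C('$')=0, C('x')=1, C('y')=4
L[0]='x': occ=0, LF[0]=C('x')+0=1+0=1
L[1]='y': occ=0, LF[1]=C('y')+0=4+0=4
L[2]='y': occ=1, LF[2]=C('y')+1=4+1=5
L[3]='$': occ=0, LF[3]=C('$')+0=0+0=0
L[4]='x': occ=1, LF[4]=C('x')+1=1+1=2
L[5]='y': occ=2, LF[5]=C('y')+2=4+2=6
L[6]='y': occ=3, LF[6]=C('y')+3=4+3=7
L[7]='x': occ=2, LF[7]=C('x')+2=1+2=3

Answer: 1 4 5 0 2 6 7 3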